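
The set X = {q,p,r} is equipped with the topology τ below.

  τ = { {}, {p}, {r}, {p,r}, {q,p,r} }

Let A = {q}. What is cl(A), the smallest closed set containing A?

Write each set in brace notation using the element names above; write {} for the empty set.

closure: X∖int(X∖A) = X∖{p,r} = {q}

{q}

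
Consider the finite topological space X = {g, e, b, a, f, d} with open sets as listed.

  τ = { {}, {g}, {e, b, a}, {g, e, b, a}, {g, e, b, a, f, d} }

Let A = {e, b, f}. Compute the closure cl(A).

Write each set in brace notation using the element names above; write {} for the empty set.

{e, b, a, f, d}

cl via duality: int({g, a, d}) = {g}, so X∖{g} = {e, b, a, f, d}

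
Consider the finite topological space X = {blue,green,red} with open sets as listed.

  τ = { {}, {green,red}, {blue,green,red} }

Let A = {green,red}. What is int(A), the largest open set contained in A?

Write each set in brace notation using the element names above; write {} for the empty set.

{green,red}

U open, U⊆A: {}, {green,red}. int(A) = ⋃ = {green,red}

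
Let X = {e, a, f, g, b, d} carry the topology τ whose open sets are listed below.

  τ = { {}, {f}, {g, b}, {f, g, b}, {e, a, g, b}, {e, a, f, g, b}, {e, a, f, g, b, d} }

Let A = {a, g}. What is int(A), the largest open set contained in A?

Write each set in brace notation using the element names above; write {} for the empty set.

interior: largest open inside A is {} (from {})

{}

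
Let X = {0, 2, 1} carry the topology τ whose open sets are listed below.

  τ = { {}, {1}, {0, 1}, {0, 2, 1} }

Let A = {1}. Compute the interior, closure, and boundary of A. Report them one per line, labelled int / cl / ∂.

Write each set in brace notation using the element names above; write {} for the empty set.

U open, U⊆A: {}, {1}. int(A) = ⋃ = {1}
X∖A={0, 2}, int(X∖A)={}, hence cl(A)={0, 2, 1}
∂A: remove int from cl → {0, 2}

int(A) = {1}
cl(A)  = {0, 2, 1}
∂A     = {0, 2}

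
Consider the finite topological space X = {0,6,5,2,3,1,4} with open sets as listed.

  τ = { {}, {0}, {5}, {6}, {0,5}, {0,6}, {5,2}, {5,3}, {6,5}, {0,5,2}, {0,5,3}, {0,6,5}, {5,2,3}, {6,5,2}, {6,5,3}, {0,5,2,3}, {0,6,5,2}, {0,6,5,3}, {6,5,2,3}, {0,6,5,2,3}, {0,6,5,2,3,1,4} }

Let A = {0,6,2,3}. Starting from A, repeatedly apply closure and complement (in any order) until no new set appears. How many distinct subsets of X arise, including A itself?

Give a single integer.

closure: X∖int(X∖A) = X∖{5} = {0,6,2,3,1,4}
Let k=closure and c=complement:
  1. A     = {0,6,2,3}
  2. kA    = {0,6,2,3,1,4}
  3. cA    = {5,1,4}
  4. ckA   = {5}
  5. kcA   = {5,2,3,1,4}
  6. ckcA  = {0,6}
  7. kckcA = {0,6,1,4}
  8. ckckcA = {5,2,3}
— saturated at 8

8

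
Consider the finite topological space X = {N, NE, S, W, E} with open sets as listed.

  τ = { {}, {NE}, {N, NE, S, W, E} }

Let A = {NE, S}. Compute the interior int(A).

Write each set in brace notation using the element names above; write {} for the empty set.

{NE}

interior: largest open inside A is {NE} (from {}, {NE})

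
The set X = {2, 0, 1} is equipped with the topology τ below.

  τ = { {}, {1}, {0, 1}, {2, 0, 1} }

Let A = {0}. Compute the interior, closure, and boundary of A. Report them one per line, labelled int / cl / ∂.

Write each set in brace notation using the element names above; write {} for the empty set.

int(A) = {}
cl(A)  = {2, 0}
∂A     = {2, 0}

U open, U⊆A: {}. int(A) = ⋃ = {}
X∖A={2, 1}, int(X∖A)={1}, hence cl(A)={2, 0}
∂A: remove int from cl → {2, 0}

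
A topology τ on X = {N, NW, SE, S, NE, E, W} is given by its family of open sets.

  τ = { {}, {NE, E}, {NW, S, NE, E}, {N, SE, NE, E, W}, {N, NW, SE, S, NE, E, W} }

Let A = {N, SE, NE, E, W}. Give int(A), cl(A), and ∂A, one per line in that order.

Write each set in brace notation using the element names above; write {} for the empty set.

opens ⊆ A: {}, {NE, E}, {N, SE, NE, E, W}; union → int = {N, SE, NE, E, W}
complement {NW, S}; its interior {}; cl(A) = X∖{} = {N, NW, SE, S, NE, E, W}
boundary = {N, NW, SE, S, NE, E, W} ∖ {N, SE, NE, E, W} = {NW, S}

int(A) = {N, SE, NE, E, W}
cl(A)  = {N, NW, SE, S, NE, E, W}
∂A     = {NW, S}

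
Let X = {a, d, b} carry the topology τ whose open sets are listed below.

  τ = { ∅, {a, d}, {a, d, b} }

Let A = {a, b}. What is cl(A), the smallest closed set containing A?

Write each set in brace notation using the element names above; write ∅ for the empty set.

closure: X∖int(X∖A) = X∖∅ = {a, d, b}

{a, d, b}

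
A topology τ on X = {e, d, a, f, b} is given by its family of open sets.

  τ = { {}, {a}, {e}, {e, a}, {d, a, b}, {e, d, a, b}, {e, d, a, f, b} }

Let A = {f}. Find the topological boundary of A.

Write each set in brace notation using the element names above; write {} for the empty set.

{f}

opens ⊆ A: {}; union → int = {}
complement {e, d, a, b}; its interior {e, d, a, b}; cl(A) = X∖{e, d, a, b} = {f}
boundary = {f} ∖ {} = {f}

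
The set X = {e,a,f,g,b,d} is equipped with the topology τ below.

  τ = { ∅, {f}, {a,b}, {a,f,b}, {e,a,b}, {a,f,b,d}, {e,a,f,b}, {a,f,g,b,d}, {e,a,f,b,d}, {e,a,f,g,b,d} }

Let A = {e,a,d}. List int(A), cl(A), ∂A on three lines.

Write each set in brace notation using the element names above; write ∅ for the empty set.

int(A) = ∅
cl(A)  = {e,a,g,b,d}
∂A     = {e,a,g,b,d}

interior: largest open inside A is ∅ (from ∅)
cl via duality: int({f,g,b}) = {f}, so X∖{f} = {e,a,g,b,d}
cl∖int = {e,a,g,b,d}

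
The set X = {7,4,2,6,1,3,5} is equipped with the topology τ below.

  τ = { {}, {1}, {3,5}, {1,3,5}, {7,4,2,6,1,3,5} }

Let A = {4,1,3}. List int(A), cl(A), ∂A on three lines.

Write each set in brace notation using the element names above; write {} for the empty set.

interior: largest open inside A is {1} (from {}, {1})
cl via duality: int({7,2,6,5}) = {}, so X∖{} = {7,4,2,6,1,3,5}
cl∖int = {7,4,2,6,3,5}

int(A) = {1}
cl(A)  = {7,4,2,6,1,3,5}
∂A     = {7,4,2,6,3,5}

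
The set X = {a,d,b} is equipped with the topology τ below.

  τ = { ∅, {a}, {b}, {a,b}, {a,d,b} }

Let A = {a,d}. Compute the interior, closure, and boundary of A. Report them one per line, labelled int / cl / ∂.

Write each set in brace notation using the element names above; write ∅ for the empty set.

int(A) = {a}
cl(A)  = {a,d}
∂A     = {d}

opens ⊆ A: ∅, {a}; union → int = {a}
complement {b}; its interior {b}; cl(A) = X∖{b} = {a,d}
boundary = {a,d} ∖ {a} = {d}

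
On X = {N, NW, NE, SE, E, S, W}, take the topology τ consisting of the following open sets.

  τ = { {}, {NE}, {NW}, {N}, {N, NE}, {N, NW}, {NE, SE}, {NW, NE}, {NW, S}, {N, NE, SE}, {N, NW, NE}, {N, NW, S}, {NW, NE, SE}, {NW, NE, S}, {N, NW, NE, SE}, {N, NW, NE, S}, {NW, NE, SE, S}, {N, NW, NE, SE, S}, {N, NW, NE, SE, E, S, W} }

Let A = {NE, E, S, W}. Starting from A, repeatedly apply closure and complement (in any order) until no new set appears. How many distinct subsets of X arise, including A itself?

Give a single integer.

10

closure: X∖int(X∖A) = X∖{N, NW} = {NE, SE, E, S, W}
Let k=closure and c=complement:
  1. A     = {NE, E, S, W}
  2. kA    = {NE, SE, E, S, W}
  3. cA    = {N, NW, SE}
  4. ckA   = {N, NW}
  5. kcA   = {N, NW, SE, E, S, W}
  6. kckA  = {N, NW, E, S, W}
  7. ckcA  = {NE}
  8. ckckA = {NE, SE}
  9. kckcA = {NE, SE, E, W}
  10. ckckcA = {N, NW, S}
— saturated at 10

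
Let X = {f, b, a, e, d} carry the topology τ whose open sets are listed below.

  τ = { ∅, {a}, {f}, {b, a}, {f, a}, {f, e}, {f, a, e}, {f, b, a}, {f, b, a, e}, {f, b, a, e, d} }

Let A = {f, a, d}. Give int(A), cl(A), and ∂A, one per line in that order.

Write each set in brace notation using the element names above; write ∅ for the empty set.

opens ⊆ A: ∅, {f}, {a}, {f, a}; union → int = {f, a}
complement {b, e}; its interior ∅; cl(A) = X∖∅ = {f, b, a, e, d}
boundary = {f, b, a, e, d} ∖ {f, a} = {b, e, d}

int(A) = {f, a}
cl(A)  = {f, b, a, e, d}
∂A     = {b, e, d}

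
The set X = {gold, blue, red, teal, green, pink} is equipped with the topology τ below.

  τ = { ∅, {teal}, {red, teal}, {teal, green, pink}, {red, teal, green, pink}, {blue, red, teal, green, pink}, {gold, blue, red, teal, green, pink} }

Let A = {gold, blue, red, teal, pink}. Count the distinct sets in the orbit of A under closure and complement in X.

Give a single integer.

6

cl via duality: int({green}) = ∅, so X∖∅ = {gold, blue, red, teal, green, pink}
Write k for closure, c for complement:
  1. A     = {gold, blue, red, teal, pink}
  2. kA    = {gold, blue, red, teal, green, pink}
  3. cA    = {green}
  4. ckA   = ∅
  5. kcA   = {gold, blue, green, pink}
  6. ckcA  = {red, teal}
applying k or c yields no new set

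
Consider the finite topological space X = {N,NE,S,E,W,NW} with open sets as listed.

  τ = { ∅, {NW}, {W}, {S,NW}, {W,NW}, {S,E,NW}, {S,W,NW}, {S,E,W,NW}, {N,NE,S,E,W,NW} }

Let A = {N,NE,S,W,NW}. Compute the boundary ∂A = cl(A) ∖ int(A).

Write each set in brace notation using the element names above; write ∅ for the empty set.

interior: largest open inside A is {S,W,NW} (from ∅, {NW}, {W}, {W,NW}, {S,NW}, {S,W,NW})
cl via duality: int({E}) = ∅, so X∖∅ = {N,NE,S,E,W,NW}
cl∖int = {N,NE,E}

{N,NE,E}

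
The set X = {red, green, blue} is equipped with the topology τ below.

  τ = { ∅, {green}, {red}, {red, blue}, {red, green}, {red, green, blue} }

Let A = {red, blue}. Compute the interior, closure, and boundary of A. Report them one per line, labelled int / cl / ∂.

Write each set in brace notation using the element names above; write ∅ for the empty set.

int(A) = {red, blue}
cl(A)  = {red, blue}
∂A     = ∅

opens ⊆ A: ∅, {red}, {red, blue}; union → int = {red, blue}
complement {green}; its interior {green}; cl(A) = X∖{green} = {red, blue}
boundary = {red, blue} ∖ {red, blue} = ∅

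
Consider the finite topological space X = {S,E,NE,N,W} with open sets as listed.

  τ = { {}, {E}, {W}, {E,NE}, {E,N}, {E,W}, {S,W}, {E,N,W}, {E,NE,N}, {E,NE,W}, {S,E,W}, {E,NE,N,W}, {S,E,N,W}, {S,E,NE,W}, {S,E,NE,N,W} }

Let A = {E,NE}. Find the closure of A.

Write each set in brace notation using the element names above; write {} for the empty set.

X∖A={S,N,W}, int(X∖A)={S,W}, hence cl(A)={E,NE,N}

{E,NE,N}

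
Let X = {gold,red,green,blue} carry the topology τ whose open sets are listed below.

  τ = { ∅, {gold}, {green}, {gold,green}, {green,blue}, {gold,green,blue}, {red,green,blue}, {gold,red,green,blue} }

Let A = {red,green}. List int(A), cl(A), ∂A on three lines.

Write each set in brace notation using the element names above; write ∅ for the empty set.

U open, U⊆A: ∅, {green}. int(A) = ⋃ = {green}
X∖A={gold,blue}, int(X∖A)={gold}, hence cl(A)={red,green,blue}
∂A: remove int from cl → {red,blue}

int(A) = {green}
cl(A)  = {red,green,blue}
∂A     = {red,blue}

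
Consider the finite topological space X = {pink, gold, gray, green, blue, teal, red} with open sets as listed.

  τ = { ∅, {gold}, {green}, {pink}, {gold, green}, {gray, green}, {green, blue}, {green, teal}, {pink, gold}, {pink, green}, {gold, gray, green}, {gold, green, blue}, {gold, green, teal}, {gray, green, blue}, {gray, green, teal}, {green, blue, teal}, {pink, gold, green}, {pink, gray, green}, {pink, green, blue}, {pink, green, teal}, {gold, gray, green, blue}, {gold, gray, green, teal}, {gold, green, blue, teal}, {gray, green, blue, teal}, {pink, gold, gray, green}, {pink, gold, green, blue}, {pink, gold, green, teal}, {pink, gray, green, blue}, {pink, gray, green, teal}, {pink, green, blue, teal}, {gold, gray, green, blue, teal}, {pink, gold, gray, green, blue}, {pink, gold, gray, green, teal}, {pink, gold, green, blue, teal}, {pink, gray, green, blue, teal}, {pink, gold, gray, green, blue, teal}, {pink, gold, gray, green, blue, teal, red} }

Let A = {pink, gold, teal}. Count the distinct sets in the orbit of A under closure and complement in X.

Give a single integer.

8

X∖A={gray, green, blue, red}, int(X∖A)={gray, green, blue}, hence cl(A)={pink, gold, teal, red}
Orbit (k=closure, c=complement):
  1. A     = {pink, gold, teal}
  2. kA    = {pink, gold, teal, red}
  3. cA    = {gray, green, blue, red}
  4. ckA   = {gray, green, blue}
  5. kcA   = {gray, green, blue, teal, red}
  6. ckcA  = {pink, gold}
  7. kckcA = {pink, gold, red}
  8. ckckcA = {gray, green, blue, teal}
(closed under both — stop)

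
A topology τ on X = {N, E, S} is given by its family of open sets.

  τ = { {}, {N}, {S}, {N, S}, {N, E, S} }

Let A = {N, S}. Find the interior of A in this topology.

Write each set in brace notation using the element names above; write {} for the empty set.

opens ⊆ A: {}, {S}, {N}, {N, S}; union → int = {N, S}

{N, S}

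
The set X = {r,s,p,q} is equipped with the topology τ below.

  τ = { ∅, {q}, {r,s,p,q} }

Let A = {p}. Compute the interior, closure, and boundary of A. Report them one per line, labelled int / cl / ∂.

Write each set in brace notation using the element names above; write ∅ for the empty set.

open subsets of A: ∅; so int(A) = ∅
closure: X∖int(X∖A) = X∖{q} = {r,s,p}
∂A = {r,s,p} minus ∅ = {r,s,p}

int(A) = ∅
cl(A)  = {r,s,p}
∂A     = {r,s,p}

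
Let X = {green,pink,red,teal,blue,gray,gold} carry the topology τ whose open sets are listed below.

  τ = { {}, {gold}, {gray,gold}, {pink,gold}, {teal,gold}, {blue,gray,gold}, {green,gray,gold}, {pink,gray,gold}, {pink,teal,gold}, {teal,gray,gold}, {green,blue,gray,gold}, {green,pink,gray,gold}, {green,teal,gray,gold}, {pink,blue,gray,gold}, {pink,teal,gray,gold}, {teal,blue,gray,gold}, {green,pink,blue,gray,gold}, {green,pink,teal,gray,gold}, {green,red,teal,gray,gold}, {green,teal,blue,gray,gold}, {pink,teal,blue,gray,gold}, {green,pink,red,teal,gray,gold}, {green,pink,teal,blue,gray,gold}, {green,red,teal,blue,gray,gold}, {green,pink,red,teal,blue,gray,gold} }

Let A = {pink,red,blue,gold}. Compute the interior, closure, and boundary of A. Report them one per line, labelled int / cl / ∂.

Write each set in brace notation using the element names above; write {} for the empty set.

U open, U⊆A: {}, {gold}, {pink,gold}. int(A) = ⋃ = {pink,gold}
X∖A={green,teal,gray}, int(X∖A)={}, hence cl(A)={green,pink,red,teal,blue,gray,gold}
∂A: remove int from cl → {green,red,teal,blue,gray}

int(A) = {pink,gold}
cl(A)  = {green,pink,red,teal,blue,gray,gold}
∂A     = {green,red,teal,blue,gray}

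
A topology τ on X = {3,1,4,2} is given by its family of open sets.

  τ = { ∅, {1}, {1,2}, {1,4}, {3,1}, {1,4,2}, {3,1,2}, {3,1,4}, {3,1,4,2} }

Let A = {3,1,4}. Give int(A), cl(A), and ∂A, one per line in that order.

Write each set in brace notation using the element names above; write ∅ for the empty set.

int(A) = {3,1,4}
cl(A)  = {3,1,4,2}
∂A     = {2}

U open, U⊆A: ∅, {1}, {3,1}, {1,4}, {3,1,4}. int(A) = ⋃ = {3,1,4}
X∖A={2}, int(X∖A)=∅, hence cl(A)={3,1,4,2}
∂A: remove int from cl → {2}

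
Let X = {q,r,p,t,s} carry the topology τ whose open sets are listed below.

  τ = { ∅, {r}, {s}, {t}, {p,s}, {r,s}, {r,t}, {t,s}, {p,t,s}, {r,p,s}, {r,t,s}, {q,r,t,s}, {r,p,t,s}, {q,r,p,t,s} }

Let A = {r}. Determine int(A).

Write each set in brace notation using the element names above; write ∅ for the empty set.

U open, U⊆A: ∅, {r}. int(A) = ⋃ = {r}

{r}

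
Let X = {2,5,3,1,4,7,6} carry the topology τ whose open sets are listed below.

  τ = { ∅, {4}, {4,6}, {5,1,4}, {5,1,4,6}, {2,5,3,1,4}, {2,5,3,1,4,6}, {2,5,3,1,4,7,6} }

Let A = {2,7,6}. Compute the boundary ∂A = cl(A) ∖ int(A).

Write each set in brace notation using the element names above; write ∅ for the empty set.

{2,3,7,6}

U open, U⊆A: ∅. int(A) = ⋃ = ∅
X∖A={5,3,1,4}, int(X∖A)={5,1,4}, hence cl(A)={2,3,7,6}
∂A: remove int from cl → {2,3,7,6}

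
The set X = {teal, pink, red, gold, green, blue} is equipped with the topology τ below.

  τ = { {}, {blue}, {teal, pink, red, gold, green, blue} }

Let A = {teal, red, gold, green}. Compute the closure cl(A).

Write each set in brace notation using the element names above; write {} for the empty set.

cl via duality: int({pink, blue}) = {blue}, so X∖{blue} = {teal, pink, red, gold, green}

{teal, pink, red, gold, green}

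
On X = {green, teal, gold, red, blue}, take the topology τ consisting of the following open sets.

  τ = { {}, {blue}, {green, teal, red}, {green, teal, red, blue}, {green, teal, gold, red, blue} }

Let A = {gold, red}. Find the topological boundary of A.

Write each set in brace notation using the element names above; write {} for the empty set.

{green, teal, gold, red}

interior: largest open inside A is {} (from {})
cl via duality: int({green, teal, blue}) = {blue}, so X∖{blue} = {green, teal, gold, red}
cl∖int = {green, teal, gold, red}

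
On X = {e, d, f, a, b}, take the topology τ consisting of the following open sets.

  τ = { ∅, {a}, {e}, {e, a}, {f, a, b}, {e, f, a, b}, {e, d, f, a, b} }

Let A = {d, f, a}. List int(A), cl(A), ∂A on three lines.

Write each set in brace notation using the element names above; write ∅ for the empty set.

interior: largest open inside A is {a} (from ∅, {a})
cl via duality: int({e, b}) = {e}, so X∖{e} = {d, f, a, b}
cl∖int = {d, f, b}

int(A) = {a}
cl(A)  = {d, f, a, b}
∂A     = {d, f, b}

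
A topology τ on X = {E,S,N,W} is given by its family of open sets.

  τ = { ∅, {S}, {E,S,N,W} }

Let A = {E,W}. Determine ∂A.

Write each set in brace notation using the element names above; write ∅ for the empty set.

{E,N,W}

open subsets of A: ∅; so int(A) = ∅
closure: X∖int(X∖A) = X∖{S} = {E,N,W}
∂A = {E,N,W} minus ∅ = {E,N,W}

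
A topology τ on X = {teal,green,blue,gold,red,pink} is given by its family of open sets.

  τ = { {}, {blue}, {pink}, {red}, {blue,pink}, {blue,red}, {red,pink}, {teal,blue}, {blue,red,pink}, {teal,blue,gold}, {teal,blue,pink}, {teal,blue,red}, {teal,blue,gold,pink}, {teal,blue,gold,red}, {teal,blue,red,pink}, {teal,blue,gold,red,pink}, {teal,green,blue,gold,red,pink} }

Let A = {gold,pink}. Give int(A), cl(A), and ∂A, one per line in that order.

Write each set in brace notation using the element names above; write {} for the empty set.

open subsets of A: {}, {pink}; so int(A) = {pink}
closure: X∖int(X∖A) = X∖{teal,blue,red} = {green,gold,pink}
∂A = {green,gold,pink} minus {pink} = {green,gold}

int(A) = {pink}
cl(A)  = {green,gold,pink}
∂A     = {green,gold}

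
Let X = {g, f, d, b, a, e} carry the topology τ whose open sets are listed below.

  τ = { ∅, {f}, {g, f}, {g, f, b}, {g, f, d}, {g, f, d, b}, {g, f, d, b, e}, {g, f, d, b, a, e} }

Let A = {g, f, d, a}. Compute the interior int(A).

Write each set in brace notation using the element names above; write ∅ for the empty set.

{g, f, d}

interior: largest open inside A is {g, f, d} (from ∅, {f}, {g, f}, {g, f, d})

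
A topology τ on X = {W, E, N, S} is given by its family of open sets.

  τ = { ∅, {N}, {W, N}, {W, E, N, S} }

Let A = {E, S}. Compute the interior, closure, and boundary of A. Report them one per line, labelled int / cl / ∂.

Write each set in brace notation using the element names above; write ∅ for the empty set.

open subsets of A: ∅; so int(A) = ∅
closure: X∖int(X∖A) = X∖{W, N} = {E, S}
∂A = {E, S} minus ∅ = {E, S}

int(A) = ∅
cl(A)  = {E, S}
∂A     = {E, S}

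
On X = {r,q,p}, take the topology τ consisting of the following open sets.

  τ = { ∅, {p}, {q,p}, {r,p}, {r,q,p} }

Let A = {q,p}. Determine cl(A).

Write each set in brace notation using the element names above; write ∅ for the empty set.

{r,q,p}

complement {r}; its interior ∅; cl(A) = X∖∅ = {r,q,p}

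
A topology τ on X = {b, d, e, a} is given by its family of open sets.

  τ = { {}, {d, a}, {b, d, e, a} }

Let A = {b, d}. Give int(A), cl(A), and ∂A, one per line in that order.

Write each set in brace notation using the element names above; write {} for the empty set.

open subsets of A: {}; so int(A) = {}
closure: X∖int(X∖A) = X∖{} = {b, d, e, a}
∂A = {b, d, e, a} minus {} = {b, d, e, a}

int(A) = {}
cl(A)  = {b, d, e, a}
∂A     = {b, d, e, a}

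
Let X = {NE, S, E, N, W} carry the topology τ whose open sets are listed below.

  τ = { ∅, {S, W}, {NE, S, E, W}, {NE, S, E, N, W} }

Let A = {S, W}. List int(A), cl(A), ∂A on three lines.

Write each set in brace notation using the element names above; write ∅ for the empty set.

U open, U⊆A: ∅, {S, W}. int(A) = ⋃ = {S, W}
X∖A={NE, E, N}, int(X∖A)=∅, hence cl(A)={NE, S, E, N, W}
∂A: remove int from cl → {NE, E, N}

int(A) = {S, W}
cl(A)  = {NE, S, E, N, W}
∂A     = {NE, E, N}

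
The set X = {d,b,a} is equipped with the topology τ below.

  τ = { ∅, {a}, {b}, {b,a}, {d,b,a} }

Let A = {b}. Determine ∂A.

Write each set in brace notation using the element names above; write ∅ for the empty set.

opens ⊆ A: ∅, {b}; union → int = {b}
complement {d,a}; its interior {a}; cl(A) = X∖{a} = {d,b}
boundary = {d,b} ∖ {b} = {d}

{d}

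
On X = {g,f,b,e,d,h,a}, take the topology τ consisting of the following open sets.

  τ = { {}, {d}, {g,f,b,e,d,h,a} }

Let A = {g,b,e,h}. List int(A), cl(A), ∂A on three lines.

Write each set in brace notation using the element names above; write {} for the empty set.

int(A) = {}
cl(A)  = {g,f,b,e,h,a}
∂A     = {g,f,b,e,h,a}

opens ⊆ A: {}; union → int = {}
complement {f,d,a}; its interior {d}; cl(A) = X∖{d} = {g,f,b,e,h,a}
boundary = {g,f,b,e,h,a} ∖ {} = {g,f,b,e,h,a}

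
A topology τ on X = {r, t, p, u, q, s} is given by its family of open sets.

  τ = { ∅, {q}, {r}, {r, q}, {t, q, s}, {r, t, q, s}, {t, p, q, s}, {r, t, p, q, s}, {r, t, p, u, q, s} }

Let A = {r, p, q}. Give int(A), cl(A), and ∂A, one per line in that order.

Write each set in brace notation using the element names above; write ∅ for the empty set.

int(A) = {r, q}
cl(A)  = {r, t, p, u, q, s}
∂A     = {t, p, u, s}

U open, U⊆A: ∅, {q}, {r}, {r, q}. int(A) = ⋃ = {r, q}
X∖A={t, u, s}, int(X∖A)=∅, hence cl(A)={r, t, p, u, q, s}
∂A: remove int from cl → {t, p, u, s}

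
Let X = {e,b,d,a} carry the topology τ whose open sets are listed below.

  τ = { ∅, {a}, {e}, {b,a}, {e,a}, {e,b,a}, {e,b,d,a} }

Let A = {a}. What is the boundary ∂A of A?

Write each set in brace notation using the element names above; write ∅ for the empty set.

opens ⊆ A: ∅, {a}; union → int = {a}
complement {e,b,d}; its interior {e}; cl(A) = X∖{e} = {b,d,a}
boundary = {b,d,a} ∖ {a} = {b,d}

{b,d}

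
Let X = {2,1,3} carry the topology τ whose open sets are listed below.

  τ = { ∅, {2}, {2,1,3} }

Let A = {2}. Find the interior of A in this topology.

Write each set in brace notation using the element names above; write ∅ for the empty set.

opens ⊆ A: ∅, {2}; union → int = {2}

{2}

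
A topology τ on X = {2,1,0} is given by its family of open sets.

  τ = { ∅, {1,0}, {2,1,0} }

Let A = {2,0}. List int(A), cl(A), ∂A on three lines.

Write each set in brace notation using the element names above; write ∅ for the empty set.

open subsets of A: ∅; so int(A) = ∅
closure: X∖int(X∖A) = X∖∅ = {2,1,0}
∂A = {2,1,0} minus ∅ = {2,1,0}

int(A) = ∅
cl(A)  = {2,1,0}
∂A     = {2,1,0}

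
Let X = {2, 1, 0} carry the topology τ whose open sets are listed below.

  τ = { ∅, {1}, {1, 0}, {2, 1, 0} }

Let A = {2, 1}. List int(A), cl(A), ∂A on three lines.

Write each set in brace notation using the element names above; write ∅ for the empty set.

U open, U⊆A: ∅, {1}. int(A) = ⋃ = {1}
X∖A={0}, int(X∖A)=∅, hence cl(A)={2, 1, 0}
∂A: remove int from cl → {2, 0}

int(A) = {1}
cl(A)  = {2, 1, 0}
∂A     = {2, 0}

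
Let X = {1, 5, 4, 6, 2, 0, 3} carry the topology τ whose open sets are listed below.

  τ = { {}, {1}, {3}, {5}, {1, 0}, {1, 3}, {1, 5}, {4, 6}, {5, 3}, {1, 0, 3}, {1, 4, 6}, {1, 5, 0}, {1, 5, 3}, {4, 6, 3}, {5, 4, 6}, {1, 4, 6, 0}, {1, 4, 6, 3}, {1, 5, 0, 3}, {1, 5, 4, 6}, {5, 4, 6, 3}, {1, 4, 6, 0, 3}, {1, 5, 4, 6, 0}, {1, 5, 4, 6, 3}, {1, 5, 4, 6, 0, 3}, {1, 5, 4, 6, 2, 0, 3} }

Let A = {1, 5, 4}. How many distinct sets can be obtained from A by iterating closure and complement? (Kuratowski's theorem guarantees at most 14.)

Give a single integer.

12

X∖A={6, 2, 0, 3}, int(X∖A)={3}, hence cl(A)={1, 5, 4, 6, 2, 0}
Orbit (k=closure, c=complement):
  1. A     = {1, 5, 4}
  2. kA    = {1, 5, 4, 6, 2, 0}
  3. cA    = {6, 2, 0, 3}
  4. ckA   = {3}
  5. kcA   = {4, 6, 2, 0, 3}
  6. kckA  = {2, 3}
  7. ckcA  = {1, 5}
  8. ckckA = {1, 5, 4, 6, 0}
  9. kckcA = {1, 5, 2, 0}
  10. ckckcA = {4, 6, 3}
  11. kckckcA = {4, 6, 2, 3}
  12. ckckckcA = {1, 5, 0}
(closed under both — stop)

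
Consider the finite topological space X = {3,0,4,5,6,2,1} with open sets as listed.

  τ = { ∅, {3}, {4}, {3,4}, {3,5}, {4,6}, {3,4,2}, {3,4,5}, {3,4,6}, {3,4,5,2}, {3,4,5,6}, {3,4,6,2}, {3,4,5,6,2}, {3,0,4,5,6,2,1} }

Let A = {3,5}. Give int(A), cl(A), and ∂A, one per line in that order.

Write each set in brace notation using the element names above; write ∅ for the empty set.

int(A) = {3,5}
cl(A)  = {3,0,5,2,1}
∂A     = {0,2,1}

open subsets of A: ∅, {3}, {3,5}; so int(A) = {3,5}
closure: X∖int(X∖A) = X∖{4,6} = {3,0,5,2,1}
∂A = {3,0,5,2,1} minus {3,5} = {0,2,1}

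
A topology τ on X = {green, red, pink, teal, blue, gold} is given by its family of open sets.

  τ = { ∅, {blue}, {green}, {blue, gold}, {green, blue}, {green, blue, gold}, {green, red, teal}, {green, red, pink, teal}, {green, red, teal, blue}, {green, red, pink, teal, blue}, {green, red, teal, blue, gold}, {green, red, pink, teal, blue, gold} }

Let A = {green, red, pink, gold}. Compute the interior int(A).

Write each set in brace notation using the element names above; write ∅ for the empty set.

opens ⊆ A: ∅, {green}; union → int = {green}

{green}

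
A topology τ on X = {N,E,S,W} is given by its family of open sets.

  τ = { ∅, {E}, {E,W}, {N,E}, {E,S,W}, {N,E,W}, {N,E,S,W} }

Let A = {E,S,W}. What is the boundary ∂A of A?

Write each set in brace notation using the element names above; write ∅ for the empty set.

U open, U⊆A: ∅, {E}, {E,W}, {E,S,W}. int(A) = ⋃ = {E,S,W}
X∖A={N}, int(X∖A)=∅, hence cl(A)={N,E,S,W}
∂A: remove int from cl → {N}

{N}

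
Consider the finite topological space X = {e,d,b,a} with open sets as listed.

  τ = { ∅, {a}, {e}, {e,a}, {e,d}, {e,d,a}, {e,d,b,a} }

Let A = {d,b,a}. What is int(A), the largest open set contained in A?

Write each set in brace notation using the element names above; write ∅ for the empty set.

{a}

opens ⊆ A: ∅, {a}; union → int = {a}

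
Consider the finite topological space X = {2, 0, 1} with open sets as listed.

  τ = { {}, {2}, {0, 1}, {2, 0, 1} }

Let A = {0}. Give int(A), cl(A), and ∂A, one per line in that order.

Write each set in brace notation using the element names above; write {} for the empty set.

opens ⊆ A: {}; union → int = {}
complement {2, 1}; its interior {2}; cl(A) = X∖{2} = {0, 1}
boundary = {0, 1} ∖ {} = {0, 1}

int(A) = {}
cl(A)  = {0, 1}
∂A     = {0, 1}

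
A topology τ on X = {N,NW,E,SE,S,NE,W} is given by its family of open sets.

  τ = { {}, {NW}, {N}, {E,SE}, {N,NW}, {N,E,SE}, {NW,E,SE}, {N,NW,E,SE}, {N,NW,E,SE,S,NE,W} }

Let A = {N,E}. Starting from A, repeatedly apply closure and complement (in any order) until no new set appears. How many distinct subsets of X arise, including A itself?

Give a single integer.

10

cl via duality: int({NW,SE,S,NE,W}) = {NW}, so X∖{NW} = {N,E,SE,S,NE,W}
Write k for closure, c for complement:
  1. A     = {N,E}
  2. kA    = {N,E,SE,S,NE,W}
  3. cA    = {NW,SE,S,NE,W}
  4. ckA   = {NW}
  5. kcA   = {NW,E,SE,S,NE,W}
  6. kckA  = {NW,S,NE,W}
  7. ckcA  = {N}
  8. ckckA = {N,E,SE}
  9. kckcA = {N,S,NE,W}
  10. ckckcA = {NW,E,SE}
applying k or c yields no new set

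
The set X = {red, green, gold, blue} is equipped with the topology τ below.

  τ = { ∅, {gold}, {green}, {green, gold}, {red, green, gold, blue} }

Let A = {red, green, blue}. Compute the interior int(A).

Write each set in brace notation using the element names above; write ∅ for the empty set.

interior: largest open inside A is {green} (from ∅, {green})

{green}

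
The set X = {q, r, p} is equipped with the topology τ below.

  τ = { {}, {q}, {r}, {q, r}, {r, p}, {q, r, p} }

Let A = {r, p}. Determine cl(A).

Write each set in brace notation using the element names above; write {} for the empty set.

X∖A={q}, int(X∖A)={q}, hence cl(A)={r, p}

{r, p}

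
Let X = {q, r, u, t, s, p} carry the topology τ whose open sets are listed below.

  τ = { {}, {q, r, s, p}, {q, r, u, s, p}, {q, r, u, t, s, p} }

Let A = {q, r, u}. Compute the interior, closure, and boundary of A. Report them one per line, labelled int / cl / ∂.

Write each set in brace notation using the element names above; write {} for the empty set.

int(A) = {}
cl(A)  = {q, r, u, t, s, p}
∂A     = {q, r, u, t, s, p}

open subsets of A: {}; so int(A) = {}
closure: X∖int(X∖A) = X∖{} = {q, r, u, t, s, p}
∂A = {q, r, u, t, s, p} minus {} = {q, r, u, t, s, p}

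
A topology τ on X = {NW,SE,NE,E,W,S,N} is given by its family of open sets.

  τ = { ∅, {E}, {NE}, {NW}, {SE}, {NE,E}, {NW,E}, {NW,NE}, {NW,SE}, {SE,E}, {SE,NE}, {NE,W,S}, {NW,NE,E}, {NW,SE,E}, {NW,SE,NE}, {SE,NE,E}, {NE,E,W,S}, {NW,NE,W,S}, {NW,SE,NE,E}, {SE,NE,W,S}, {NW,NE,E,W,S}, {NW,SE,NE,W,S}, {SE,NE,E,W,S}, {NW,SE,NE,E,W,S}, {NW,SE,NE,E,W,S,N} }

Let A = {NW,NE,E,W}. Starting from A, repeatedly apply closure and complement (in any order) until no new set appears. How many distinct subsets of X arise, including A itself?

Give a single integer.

complement {SE,S,N}; its interior {SE}; cl(A) = X∖{SE} = {NW,NE,E,W,S,N}
With k = closure, c = complement:
  1. A     = {NW,NE,E,W}
  2. kA    = {NW,NE,E,W,S,N}
  3. cA    = {SE,S,N}
  4. ckA   = {SE}
  5. kcA   = {SE,W,S,N}
  6. kckA  = {SE,N}
  7. ckcA  = {NW,NE,E}
  8. ckckA = {NW,NE,E,W,S}
k, c of each give nothing new

8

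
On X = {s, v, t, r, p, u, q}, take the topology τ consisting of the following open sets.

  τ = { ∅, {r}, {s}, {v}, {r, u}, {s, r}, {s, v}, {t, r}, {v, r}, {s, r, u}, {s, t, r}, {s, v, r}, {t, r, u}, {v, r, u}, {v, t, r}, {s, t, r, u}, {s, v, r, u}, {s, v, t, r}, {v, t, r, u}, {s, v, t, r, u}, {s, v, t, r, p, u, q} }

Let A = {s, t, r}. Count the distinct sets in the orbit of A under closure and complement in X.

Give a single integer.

6

cl via duality: int({v, p, u, q}) = {v}, so X∖{v} = {s, t, r, p, u, q}
Write k for closure, c for complement:
  1. A     = {s, t, r}
  2. kA    = {s, t, r, p, u, q}
  3. cA    = {v, p, u, q}
  4. ckA   = {v}
  5. kckA  = {v, p, q}
  6. ckckA = {s, t, r, u}
applying k or c yields no new set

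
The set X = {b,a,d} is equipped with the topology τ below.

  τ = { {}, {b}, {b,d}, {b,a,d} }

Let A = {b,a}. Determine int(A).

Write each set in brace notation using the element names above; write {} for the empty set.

opens ⊆ A: {}, {b}; union → int = {b}

{b}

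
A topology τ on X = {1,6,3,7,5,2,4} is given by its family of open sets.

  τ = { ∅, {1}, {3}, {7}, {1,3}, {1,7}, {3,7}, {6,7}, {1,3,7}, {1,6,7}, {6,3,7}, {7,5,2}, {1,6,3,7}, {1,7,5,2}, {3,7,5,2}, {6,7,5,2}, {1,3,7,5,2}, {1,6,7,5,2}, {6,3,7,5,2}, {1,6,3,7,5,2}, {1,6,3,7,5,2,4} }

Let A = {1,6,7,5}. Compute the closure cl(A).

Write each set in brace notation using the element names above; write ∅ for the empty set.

cl via duality: int({3,2,4}) = {3}, so X∖{3} = {1,6,7,5,2,4}

{1,6,7,5,2,4}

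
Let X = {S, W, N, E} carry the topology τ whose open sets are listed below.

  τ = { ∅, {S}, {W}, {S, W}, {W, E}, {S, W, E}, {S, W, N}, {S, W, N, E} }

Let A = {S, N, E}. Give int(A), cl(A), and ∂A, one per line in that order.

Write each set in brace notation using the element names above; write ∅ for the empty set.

int(A) = {S}
cl(A)  = {S, N, E}
∂A     = {N, E}

U open, U⊆A: ∅, {S}. int(A) = ⋃ = {S}
X∖A={W}, int(X∖A)={W}, hence cl(A)={S, N, E}
∂A: remove int from cl → {N, E}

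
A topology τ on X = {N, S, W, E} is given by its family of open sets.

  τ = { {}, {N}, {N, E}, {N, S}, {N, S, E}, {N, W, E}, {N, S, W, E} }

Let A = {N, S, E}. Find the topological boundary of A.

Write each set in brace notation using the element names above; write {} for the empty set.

opens ⊆ A: {}, {N}, {N, E}, {N, S}, {N, S, E}; union → int = {N, S, E}
complement {W}; its interior {}; cl(A) = X∖{} = {N, S, W, E}
boundary = {N, S, W, E} ∖ {N, S, E} = {W}

{W}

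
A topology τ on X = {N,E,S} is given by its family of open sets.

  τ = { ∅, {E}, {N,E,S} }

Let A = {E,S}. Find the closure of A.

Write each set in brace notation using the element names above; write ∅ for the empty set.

{N,E,S}

closure: X∖int(X∖A) = X∖∅ = {N,E,S}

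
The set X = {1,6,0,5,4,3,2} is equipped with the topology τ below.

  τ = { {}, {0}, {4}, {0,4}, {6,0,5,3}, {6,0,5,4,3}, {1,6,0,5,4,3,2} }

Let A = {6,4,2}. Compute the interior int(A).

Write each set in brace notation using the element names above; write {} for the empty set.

{4}

interior: largest open inside A is {4} (from {}, {4})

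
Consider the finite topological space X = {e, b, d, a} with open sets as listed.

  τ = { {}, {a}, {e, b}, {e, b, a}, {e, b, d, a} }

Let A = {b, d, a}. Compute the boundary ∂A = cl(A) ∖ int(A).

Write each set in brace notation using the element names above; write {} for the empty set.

open subsets of A: {}, {a}; so int(A) = {a}
closure: X∖int(X∖A) = X∖{} = {e, b, d, a}
∂A = {e, b, d, a} minus {a} = {e, b, d}

{e, b, d}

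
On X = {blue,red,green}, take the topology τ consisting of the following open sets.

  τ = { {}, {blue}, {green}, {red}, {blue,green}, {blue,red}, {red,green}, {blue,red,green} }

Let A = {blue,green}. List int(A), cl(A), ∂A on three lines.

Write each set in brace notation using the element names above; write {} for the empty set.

int(A) = {blue,green}
cl(A)  = {blue,green}
∂A     = {}

interior: largest open inside A is {blue,green} (from {}, {green}, {blue}, {blue,green})
cl via duality: int({red}) = {red}, so X∖{red} = {blue,green}
cl∖int = {}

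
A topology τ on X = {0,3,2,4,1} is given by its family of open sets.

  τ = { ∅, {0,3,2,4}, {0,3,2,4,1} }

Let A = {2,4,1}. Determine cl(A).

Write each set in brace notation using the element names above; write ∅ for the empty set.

complement {0,3}; its interior ∅; cl(A) = X∖∅ = {0,3,2,4,1}

{0,3,2,4,1}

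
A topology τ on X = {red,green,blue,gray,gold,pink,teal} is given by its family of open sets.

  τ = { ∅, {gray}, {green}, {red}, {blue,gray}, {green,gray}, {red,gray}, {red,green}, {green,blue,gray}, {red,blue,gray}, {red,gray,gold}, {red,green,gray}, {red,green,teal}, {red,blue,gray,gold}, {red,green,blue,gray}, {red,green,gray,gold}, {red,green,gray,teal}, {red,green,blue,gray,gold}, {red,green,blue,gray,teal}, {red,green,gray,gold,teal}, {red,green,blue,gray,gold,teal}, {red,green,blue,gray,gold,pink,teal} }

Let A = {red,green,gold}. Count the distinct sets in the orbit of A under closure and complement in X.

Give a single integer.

cl via duality: int({blue,gray,pink,teal}) = {blue,gray}, so X∖{blue,gray} = {red,green,gold,pink,teal}
Write k for closure, c for complement:
  1. A     = {red,green,gold}
  2. kA    = {red,green,gold,pink,teal}
  3. cA    = {blue,gray,pink,teal}
  4. ckA   = {blue,gray}
  5. kcA   = {blue,gray,gold,pink,teal}
  6. kckA  = {blue,gray,gold,pink}
  7. ckcA  = {red,green}
  8. ckckA = {red,green,teal}
applying k or c yields no new set

8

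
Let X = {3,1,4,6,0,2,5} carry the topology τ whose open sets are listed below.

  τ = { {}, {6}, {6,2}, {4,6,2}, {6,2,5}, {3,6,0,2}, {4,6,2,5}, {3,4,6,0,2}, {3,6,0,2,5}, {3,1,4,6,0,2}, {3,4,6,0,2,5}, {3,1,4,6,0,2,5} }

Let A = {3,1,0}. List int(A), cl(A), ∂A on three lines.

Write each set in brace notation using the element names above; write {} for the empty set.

opens ⊆ A: {}; union → int = {}
complement {4,6,2,5}; its interior {4,6,2,5}; cl(A) = X∖{4,6,2,5} = {3,1,0}
boundary = {3,1,0} ∖ {} = {3,1,0}

int(A) = {}
cl(A)  = {3,1,0}
∂A     = {3,1,0}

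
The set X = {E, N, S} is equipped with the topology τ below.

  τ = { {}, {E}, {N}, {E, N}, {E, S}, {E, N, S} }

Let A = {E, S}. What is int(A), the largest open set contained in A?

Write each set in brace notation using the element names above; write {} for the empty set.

{E, S}

open subsets of A: {}, {E}, {E, S}; so int(A) = {E, S}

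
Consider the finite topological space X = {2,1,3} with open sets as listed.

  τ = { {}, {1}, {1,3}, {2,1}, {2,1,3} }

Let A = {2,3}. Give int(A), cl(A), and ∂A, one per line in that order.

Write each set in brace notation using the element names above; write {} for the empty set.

int(A) = {}
cl(A)  = {2,3}
∂A     = {2,3}

opens ⊆ A: {}; union → int = {}
complement {1}; its interior {1}; cl(A) = X∖{1} = {2,3}
boundary = {2,3} ∖ {} = {2,3}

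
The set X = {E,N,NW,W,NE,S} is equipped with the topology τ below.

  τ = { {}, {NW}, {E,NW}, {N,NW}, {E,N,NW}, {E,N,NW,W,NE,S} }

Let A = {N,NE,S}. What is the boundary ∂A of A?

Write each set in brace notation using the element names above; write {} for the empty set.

{N,W,NE,S}

U open, U⊆A: {}. int(A) = ⋃ = {}
X∖A={E,NW,W}, int(X∖A)={E,NW}, hence cl(A)={N,W,NE,S}
∂A: remove int from cl → {N,W,NE,S}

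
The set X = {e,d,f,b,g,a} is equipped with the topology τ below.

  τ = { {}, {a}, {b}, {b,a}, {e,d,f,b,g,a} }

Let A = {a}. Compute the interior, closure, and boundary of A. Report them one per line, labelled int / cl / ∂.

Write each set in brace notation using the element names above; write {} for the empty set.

opens ⊆ A: {}, {a}; union → int = {a}
complement {e,d,f,b,g}; its interior {b}; cl(A) = X∖{b} = {e,d,f,g,a}
boundary = {e,d,f,g,a} ∖ {a} = {e,d,f,g}

int(A) = {a}
cl(A)  = {e,d,f,g,a}
∂A     = {e,d,f,g}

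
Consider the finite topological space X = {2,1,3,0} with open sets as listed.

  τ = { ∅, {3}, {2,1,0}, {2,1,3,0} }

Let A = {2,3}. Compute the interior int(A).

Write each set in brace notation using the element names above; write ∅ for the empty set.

U open, U⊆A: ∅, {3}. int(A) = ⋃ = {3}

{3}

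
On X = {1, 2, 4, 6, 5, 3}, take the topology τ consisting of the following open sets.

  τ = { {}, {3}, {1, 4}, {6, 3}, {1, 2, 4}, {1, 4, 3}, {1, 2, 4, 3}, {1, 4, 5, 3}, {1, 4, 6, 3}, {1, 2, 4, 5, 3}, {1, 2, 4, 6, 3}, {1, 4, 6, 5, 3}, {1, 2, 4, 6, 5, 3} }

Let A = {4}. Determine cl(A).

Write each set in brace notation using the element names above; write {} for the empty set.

{1, 2, 4, 5}

cl via duality: int({1, 2, 6, 5, 3}) = {6, 3}, so X∖{6, 3} = {1, 2, 4, 5}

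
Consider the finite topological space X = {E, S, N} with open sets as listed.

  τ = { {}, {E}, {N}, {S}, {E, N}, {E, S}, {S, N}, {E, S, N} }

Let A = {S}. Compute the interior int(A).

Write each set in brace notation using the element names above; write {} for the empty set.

{S}

opens ⊆ A: {}, {S}; union → int = {S}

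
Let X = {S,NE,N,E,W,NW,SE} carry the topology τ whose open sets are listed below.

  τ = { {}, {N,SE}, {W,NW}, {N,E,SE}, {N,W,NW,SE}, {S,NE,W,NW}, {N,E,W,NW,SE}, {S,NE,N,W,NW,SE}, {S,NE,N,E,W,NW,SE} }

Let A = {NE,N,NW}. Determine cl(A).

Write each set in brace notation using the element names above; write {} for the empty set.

{S,NE,N,E,W,NW,SE}

complement {S,E,W,SE}; its interior {}; cl(A) = X∖{} = {S,NE,N,E,W,NW,SE}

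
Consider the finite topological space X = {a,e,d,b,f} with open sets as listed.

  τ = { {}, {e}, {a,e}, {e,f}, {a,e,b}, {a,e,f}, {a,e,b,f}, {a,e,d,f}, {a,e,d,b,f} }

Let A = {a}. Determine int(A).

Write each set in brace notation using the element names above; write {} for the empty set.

{}

interior: largest open inside A is {} (from {})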